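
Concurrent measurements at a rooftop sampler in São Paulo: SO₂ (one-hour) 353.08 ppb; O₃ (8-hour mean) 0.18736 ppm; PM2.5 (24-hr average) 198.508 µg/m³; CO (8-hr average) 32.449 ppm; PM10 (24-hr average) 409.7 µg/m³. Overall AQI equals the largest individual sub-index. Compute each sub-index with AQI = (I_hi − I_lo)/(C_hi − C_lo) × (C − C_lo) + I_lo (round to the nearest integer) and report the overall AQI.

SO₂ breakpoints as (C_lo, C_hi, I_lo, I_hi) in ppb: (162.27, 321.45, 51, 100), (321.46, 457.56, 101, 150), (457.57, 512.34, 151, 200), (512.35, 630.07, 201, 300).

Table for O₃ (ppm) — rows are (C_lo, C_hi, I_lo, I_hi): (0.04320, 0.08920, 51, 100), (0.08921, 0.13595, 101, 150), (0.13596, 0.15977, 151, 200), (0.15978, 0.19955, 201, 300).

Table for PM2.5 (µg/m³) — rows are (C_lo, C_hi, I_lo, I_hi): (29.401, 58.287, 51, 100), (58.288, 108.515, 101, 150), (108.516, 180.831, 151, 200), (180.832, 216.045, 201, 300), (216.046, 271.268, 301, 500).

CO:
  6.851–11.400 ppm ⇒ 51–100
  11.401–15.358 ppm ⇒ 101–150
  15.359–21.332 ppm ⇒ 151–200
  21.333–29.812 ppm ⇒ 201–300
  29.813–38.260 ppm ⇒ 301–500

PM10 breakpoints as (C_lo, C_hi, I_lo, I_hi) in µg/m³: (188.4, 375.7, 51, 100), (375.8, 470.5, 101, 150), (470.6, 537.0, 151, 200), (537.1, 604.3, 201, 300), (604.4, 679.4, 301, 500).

363

SO₂: 353.08 lies in 321.46–457.56, so I_lo=101, I_hi=150, C_lo=321.46, C_hi=457.56.
(150−101)/(457.56−321.46) × (353.08−321.46) + 101 = 49/136.10 × 31.62 + 101 ≈ 112.38 → 112.
O₃: 0.18736 lies in 0.15978–0.19955, so I_lo=201, I_hi=300, C_lo=0.15978, C_hi=0.19955.
(300−201)/(0.19955−0.15978) × (0.18736−0.15978) + 201 = 99/0.03977 × 0.02758 + 201 ≈ 269.66 → 270.
PM2.5 198.508: bracket 180.832–216.045 → index 201–300; slope 99/35.213, offset 17.676.
AQI = 201 + 99/35.213·17.676 ≈ 250.70 ⇒ 251.
CO 32.449: bracket 29.813–38.260 → index 301–500; slope 199/8.447, offset 2.636.
AQI = 301 + 199/8.447·2.636 ≈ 363.10 ⇒ 363.
PM10 409.7: bracket 375.8–470.5 → index 101–150; slope 49/94.7, offset 33.9.
AQI = 101 + 49/94.7·33.9 ≈ 118.54 ⇒ 119.
Sub-indices: SO₂→112, O₃→270, PM2.5→251, CO→363, PM10→119. Overall AQI = max = 363; dominant pollutant is CO.
AQI 363: Hazardous.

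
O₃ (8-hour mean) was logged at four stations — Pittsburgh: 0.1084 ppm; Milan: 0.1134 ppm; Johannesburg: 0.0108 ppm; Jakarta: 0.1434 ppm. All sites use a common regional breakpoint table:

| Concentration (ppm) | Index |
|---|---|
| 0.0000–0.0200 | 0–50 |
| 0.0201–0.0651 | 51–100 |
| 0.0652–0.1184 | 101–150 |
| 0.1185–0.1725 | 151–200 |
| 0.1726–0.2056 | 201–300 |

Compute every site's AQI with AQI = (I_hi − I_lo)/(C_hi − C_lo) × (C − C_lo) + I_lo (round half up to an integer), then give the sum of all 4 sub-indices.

487

Pittsburgh 0.1084: bracket 0.0652–0.1184 → index 101–150; slope 49/0.0532, offset 0.0432.
AQI = 101 + 49/0.0532·0.0432 ≈ 140.79 ⇒ 141.
Milan 0.1134: bracket 0.0652–0.1184 → index 101–150; slope 49/0.0532, offset 0.0482.
AQI = 101 + 49/0.0532·0.0482 ≈ 145.39 ⇒ 145.
Johannesburg 0.0108: bracket 0.0000–0.0200 → index 0–50; slope 50/0.0200, offset 0.0108.
AQI = 0 + 50/0.0200·0.0108 ≈ 27.00 ⇒ 27.
Jakarta: 0.1434 ∈ [0.1185, 0.1725] ↔ index [151, 200].
151 + (0.1434−0.1185)·(200−151)/(0.1725−0.1185) = 151 + 0.0249·49/0.0540 ≈ 173.59, so AQI = 174.
AQIs: Pittsburgh=141, Milan=145, Johannesburg=27, Jakarta=174. Sum = 141 + 145 + 27 + 174 = 487.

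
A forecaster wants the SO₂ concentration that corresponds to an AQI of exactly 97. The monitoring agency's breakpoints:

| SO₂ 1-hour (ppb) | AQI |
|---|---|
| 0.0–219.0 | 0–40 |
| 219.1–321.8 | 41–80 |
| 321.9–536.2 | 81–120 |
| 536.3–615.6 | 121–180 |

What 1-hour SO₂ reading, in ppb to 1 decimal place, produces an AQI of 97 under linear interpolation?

AQI 97 lies in the 81–120 band, which corresponds to 321.9–536.2 ppb.
C = 321.9 + (97−81)×(536.2−321.9)/(120−81) = 321.9 + 16×214.3/39 ≈ 409.818 ppb → 409.8 ppb to 1 dp.

409.8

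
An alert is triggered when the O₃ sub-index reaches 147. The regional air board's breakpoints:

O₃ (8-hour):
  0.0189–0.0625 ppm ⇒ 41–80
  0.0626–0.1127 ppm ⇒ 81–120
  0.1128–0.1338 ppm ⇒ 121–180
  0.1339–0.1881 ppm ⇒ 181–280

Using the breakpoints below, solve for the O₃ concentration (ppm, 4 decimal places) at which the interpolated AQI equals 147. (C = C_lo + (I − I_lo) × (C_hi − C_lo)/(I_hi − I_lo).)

0.1221

AQI 147 lies in the 121–180 band, which corresponds to 0.1128–0.1338 ppm.
C = 0.1128 + (147−121)×(0.1338−0.1128)/(180−121) = 0.1128 + 26×0.0210/59 ≈ 0.122054 ppm → 0.1221 ppm to 4 dp.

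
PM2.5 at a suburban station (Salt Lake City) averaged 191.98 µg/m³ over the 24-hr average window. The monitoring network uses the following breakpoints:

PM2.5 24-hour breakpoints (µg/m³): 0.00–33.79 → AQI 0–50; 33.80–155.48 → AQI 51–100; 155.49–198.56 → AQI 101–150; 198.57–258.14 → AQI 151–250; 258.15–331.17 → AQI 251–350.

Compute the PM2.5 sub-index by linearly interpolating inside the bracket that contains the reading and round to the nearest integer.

PM2.5: 191.98 ∈ [155.49, 198.56] ↔ index [101, 150].
101 + (191.98−155.49)·(150−101)/(198.56−155.49) = 101 + 36.49·49/43.07 ≈ 142.51, so AQI = 143.

143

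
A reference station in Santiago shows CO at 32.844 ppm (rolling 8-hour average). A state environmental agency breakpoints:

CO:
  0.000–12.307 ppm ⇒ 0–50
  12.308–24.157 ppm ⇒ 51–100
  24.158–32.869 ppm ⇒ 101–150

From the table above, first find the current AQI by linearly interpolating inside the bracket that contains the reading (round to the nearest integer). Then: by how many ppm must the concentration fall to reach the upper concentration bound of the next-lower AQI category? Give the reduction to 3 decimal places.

CO: 32.844 lies in 24.158–32.869, so I_lo=101, I_hi=150, C_lo=24.158, C_hi=32.869.
(150−101)/(32.869−24.158) × (32.844−24.158) + 101 = 49/8.711 × 8.686 + 101 ≈ 149.86 → 150.
Current AQI 150 is in the Unhealthy for Sensitive Groups range (101–150). The next-lower category tops out at AQI 100, whose upper concentration bound is 24.157 ppm.
Reduction needed = 32.844 − 24.157 = 8.687 ppm.

8.687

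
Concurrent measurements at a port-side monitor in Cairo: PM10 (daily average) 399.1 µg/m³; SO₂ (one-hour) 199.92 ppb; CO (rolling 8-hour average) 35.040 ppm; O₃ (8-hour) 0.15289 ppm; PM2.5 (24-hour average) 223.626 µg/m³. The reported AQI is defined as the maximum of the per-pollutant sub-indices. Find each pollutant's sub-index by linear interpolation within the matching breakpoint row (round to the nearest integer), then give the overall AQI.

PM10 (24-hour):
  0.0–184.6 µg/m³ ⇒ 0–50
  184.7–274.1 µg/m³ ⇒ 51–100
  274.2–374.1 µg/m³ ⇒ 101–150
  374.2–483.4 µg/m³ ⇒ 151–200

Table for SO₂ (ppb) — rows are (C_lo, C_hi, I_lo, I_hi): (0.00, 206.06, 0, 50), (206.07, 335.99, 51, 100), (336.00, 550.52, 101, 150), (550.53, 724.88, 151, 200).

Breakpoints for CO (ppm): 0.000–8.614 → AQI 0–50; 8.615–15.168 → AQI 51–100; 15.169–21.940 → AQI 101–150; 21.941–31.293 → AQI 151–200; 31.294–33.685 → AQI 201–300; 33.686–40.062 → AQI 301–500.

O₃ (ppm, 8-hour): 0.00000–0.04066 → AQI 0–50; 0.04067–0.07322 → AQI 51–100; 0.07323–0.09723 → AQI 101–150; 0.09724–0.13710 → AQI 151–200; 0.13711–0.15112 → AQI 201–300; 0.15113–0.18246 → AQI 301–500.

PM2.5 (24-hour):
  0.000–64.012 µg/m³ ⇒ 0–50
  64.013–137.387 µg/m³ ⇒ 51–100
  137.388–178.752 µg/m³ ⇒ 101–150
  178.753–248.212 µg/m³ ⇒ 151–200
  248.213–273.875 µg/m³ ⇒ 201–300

PM10 399.1: bracket 374.2–483.4 → index 151–200; slope 49/109.2, offset 24.9.
AQI = 151 + 49/109.2·24.9 ≈ 162.17 ⇒ 162.
SO₂ 199.92: bracket 0.00–206.06 → index 0–50; slope 50/206.06, offset 199.92.
AQI = 0 + 50/206.06·199.92 ≈ 48.51 ⇒ 49.
CO: 35.040 ∈ [33.686, 40.062] ↔ index [301, 500].
301 + (35.040−33.686)·(500−301)/(40.062−33.686) = 301 + 1.354·199/6.376 ≈ 343.26, so AQI = 343.
O₃: 0.15289 ∈ [0.15113, 0.18246] ↔ index [301, 500].
301 + (0.15289−0.15113)·(500−301)/(0.18246−0.15113) = 301 + 0.00176·199/0.03133 ≈ 312.18, so AQI = 312.
PM2.5: 223.626 lies in 178.753–248.212, so I_lo=151, I_hi=200, C_lo=178.753, C_hi=248.212.
(200−151)/(248.212−178.753) × (223.626−178.753) + 151 = 49/69.459 × 44.873 + 151 ≈ 182.66 → 183.
Sub-indices: PM10→162, SO₂→49, CO→343, O₃→312, PM2.5→183. Overall AQI = max = 343; dominant pollutant is CO.

343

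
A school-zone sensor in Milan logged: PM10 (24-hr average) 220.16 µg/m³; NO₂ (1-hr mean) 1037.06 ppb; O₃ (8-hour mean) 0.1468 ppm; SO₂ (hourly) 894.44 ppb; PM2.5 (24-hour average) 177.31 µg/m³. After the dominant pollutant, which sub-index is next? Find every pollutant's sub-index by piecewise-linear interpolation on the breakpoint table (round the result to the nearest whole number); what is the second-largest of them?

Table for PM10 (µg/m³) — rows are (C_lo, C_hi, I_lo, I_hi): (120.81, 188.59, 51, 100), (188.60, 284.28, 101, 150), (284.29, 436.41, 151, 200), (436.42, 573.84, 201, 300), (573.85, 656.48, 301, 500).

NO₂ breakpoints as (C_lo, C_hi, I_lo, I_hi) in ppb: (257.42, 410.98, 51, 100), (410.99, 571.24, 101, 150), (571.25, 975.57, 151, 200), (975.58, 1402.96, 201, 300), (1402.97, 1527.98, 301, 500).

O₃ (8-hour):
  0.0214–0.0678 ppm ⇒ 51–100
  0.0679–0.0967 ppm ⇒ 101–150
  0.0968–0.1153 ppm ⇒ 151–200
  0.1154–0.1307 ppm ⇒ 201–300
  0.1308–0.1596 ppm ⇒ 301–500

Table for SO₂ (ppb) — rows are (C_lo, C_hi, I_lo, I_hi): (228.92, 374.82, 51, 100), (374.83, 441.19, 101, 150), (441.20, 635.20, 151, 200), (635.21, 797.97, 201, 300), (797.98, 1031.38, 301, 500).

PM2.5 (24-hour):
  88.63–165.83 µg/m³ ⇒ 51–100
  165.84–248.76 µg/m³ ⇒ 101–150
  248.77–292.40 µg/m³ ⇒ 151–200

PM10 220.16: bracket 188.60–284.28 → index 101–150; slope 49/95.68, offset 31.56.
AQI = 101 + 49/95.68·31.56 ≈ 117.16 ⇒ 117.
NO₂: row 975.58–1402.96 (AQI 201–300). (300−201)·(1037.06−975.58)/(1402.96−975.58) + 201 = 99·61.48/427.38 + 201 ≈ 215.24 → 215.
O₃: 0.1468 lies in 0.1308–0.1596, so I_lo=301, I_hi=500, C_lo=0.1308, C_hi=0.1596.
(500−301)/(0.1596−0.1308) × (0.1468−0.1308) + 301 = 199/0.0288 × 0.0160 + 301 ≈ 411.56 → 412.
SO₂: row 797.98–1031.38 (AQI 301–500). (500−301)·(894.44−797.98)/(1031.38−797.98) + 301 = 199·96.46/233.40 + 301 ≈ 383.24 → 383.
PM2.5: 177.31 ∈ [165.84, 248.76] ↔ index [101, 150].
101 + (177.31−165.84)·(150−101)/(248.76−165.84) = 101 + 11.47·49/82.92 ≈ 107.78, so AQI = 108.
Sub-indices: PM10→117, NO₂→215, O₃→412, SO₂→383, PM2.5→108. Ranked high→low: 412, 383, 215, 117, 108. Second-highest sub-index = 383.

383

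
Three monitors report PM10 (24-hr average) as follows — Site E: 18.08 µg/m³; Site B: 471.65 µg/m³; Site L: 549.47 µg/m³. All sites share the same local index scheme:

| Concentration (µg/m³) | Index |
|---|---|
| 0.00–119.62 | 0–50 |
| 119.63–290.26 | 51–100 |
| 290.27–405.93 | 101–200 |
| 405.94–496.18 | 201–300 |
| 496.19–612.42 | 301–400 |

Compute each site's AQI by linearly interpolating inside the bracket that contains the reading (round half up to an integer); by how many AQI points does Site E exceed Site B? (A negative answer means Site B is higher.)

-265

Site E: 18.08 lies in 0.00–119.62, so I_lo=0, I_hi=50, C_lo=0.00, C_hi=119.62.
(50−0)/(119.62−0.00) × (18.08−0.00) + 0 = 50/119.62 × 18.08 + 0 ≈ 7.56 → 8.
Site B: 471.65 ∈ [405.94, 496.18] ↔ index [201, 300].
201 + (471.65−405.94)·(300−201)/(496.18−405.94) = 201 + 65.71·99/90.24 ≈ 273.09, so AQI = 273.
Site L: row 496.19–612.42 (AQI 301–400). (400−301)·(549.47−496.19)/(612.42−496.19) + 301 = 99·53.28/116.23 + 301 ≈ 346.38 → 346.
AQIs: Site E=8, Site B=273, Site L=346. Site E (8) − Site B (273) = -265.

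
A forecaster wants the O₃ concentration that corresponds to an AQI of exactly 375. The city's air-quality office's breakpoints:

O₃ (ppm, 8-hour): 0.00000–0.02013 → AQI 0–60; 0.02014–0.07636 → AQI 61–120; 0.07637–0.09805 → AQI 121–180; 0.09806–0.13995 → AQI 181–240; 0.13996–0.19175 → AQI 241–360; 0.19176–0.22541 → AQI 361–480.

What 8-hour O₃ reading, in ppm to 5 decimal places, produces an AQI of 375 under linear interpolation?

AQI 375 lies in the 361–480 band, which corresponds to 0.19176–0.22541 ppm.
C = 0.19176 + (375−361)×(0.22541−0.19176)/(480−361) = 0.19176 + 14×0.03365/119 ≈ 0.1957188 ppm → 0.19572 ppm to 5 dp.

0.19572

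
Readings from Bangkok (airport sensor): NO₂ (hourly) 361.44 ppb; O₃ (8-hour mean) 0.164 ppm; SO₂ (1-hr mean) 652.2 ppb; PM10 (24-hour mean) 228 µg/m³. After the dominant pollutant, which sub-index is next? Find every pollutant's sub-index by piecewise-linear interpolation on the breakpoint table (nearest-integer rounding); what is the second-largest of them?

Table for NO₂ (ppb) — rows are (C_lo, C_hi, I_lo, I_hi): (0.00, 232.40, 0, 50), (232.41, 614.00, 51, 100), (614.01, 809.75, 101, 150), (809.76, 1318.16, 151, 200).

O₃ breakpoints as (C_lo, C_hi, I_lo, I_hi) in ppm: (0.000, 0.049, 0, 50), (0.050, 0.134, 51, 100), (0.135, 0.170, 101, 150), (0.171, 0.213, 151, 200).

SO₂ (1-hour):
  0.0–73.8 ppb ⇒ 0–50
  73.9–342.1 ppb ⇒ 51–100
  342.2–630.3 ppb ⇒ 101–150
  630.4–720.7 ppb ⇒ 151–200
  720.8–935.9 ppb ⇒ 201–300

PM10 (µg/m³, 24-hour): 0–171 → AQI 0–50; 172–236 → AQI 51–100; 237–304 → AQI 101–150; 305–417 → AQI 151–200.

142

NO₂: row 232.41–614.00 (AQI 51–100). (100−51)·(361.44−232.41)/(614.00−232.41) + 51 = 49·129.03/381.59 + 51 ≈ 67.57 → 68.
O₃: 0.164 lies in 0.135–0.170, so I_lo=101, I_hi=150, C_lo=0.135, C_hi=0.170.
(150−101)/(0.170−0.135) × (0.164−0.135) + 101 = 49/0.035 × 0.029 + 101 ≈ 141.60 → 142.
SO₂ 652.2: bracket 630.4–720.7 → index 151–200; slope 49/90.3, offset 21.8.
AQI = 151 + 49/90.3·21.8 ≈ 162.83 ⇒ 163.
PM10: row 172–236 (AQI 51–100). (100−51)·(228−172)/(236−172) + 51 = 49·56/64 + 51 ≈ 93.88 → 94.
Sub-indices: NO₂→68, O₃→142, SO₂→163, PM10→94. Ranked high→low: 163, 142, 94, 68. Second-highest sub-index = 142.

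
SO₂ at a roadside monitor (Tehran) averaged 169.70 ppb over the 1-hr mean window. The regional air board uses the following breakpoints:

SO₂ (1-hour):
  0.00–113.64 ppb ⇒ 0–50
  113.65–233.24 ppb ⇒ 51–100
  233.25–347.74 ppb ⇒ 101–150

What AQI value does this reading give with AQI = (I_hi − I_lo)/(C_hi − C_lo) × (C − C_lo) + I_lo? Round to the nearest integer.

SO₂: 169.70 lies in 113.65–233.24, so I_lo=51, I_hi=100, C_lo=113.65, C_hi=233.24.
(100−51)/(233.24−113.65) × (169.70−113.65) + 51 = 49/119.59 × 56.05 + 51 ≈ 73.97 → 74.

74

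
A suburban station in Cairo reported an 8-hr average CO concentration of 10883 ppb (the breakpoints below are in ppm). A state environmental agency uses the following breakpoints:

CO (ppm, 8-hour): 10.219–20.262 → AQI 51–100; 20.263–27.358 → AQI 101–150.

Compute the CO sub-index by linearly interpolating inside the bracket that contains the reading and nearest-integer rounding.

54

Convert: 10883 ppb = 10.883 ppm.
CO 10.883: bracket 10.219–20.262 → index 51–100; slope 49/10.043, offset 0.664.
AQI = 51 + 49/10.043·0.664 ≈ 54.24 ⇒ 54.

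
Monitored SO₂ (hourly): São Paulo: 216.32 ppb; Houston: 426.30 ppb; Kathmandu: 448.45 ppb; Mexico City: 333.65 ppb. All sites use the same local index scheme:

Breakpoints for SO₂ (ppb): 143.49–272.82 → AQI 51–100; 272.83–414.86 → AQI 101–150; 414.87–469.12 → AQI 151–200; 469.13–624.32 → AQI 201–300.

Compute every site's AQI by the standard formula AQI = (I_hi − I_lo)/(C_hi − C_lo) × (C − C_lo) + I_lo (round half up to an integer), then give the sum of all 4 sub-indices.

543

São Paulo 216.32: bracket 143.49–272.82 → index 51–100; slope 49/129.33, offset 72.83.
AQI = 51 + 49/129.33·72.83 ≈ 78.59 ⇒ 79.
Houston: 426.30 lies in 414.87–469.12, so I_lo=151, I_hi=200, C_lo=414.87, C_hi=469.12.
(200−151)/(469.12−414.87) × (426.30−414.87) + 151 = 49/54.25 × 11.43 + 151 ≈ 161.32 → 161.
Kathmandu 448.45: bracket 414.87–469.12 → index 151–200; slope 49/54.25, offset 33.58.
AQI = 151 + 49/54.25·33.58 ≈ 181.33 ⇒ 181.
Mexico City: row 272.83–414.86 (AQI 101–150). (150−101)·(333.65−272.83)/(414.86−272.83) + 101 = 49·60.82/142.03 + 101 ≈ 121.98 → 122.
AQIs: São Paulo=79, Houston=161, Kathmandu=181, Mexico City=122. Sum = 79 + 161 + 181 + 122 = 543.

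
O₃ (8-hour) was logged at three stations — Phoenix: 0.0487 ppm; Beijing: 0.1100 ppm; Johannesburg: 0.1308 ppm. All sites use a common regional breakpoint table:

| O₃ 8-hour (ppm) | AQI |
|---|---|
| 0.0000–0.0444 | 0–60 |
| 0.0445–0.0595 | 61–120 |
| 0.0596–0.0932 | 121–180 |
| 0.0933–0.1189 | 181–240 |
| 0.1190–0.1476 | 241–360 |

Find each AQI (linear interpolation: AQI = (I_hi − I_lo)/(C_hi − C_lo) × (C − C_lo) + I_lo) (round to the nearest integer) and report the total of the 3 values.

Phoenix: 0.0487 lies in 0.0445–0.0595, so I_lo=61, I_hi=120, C_lo=0.0445, C_hi=0.0595.
(120−61)/(0.0595−0.0445) × (0.0487−0.0445) + 61 = 59/0.0150 × 0.0042 + 61 ≈ 77.52 → 78.
Beijing: 0.1100 ∈ [0.0933, 0.1189] ↔ index [181, 240].
181 + (0.1100−0.0933)·(240−181)/(0.1189−0.0933) = 181 + 0.0167·59/0.0256 ≈ 219.49, so AQI = 219.
Johannesburg: 0.1308 ∈ [0.1190, 0.1476] ↔ index [241, 360].
241 + (0.1308−0.1190)·(360−241)/(0.1476−0.1190) = 241 + 0.0118·119/0.0286 ≈ 290.10, so AQI = 290.
AQIs: Phoenix=78, Beijing=219, Johannesburg=290. Sum = 78 + 219 + 290 = 587.

587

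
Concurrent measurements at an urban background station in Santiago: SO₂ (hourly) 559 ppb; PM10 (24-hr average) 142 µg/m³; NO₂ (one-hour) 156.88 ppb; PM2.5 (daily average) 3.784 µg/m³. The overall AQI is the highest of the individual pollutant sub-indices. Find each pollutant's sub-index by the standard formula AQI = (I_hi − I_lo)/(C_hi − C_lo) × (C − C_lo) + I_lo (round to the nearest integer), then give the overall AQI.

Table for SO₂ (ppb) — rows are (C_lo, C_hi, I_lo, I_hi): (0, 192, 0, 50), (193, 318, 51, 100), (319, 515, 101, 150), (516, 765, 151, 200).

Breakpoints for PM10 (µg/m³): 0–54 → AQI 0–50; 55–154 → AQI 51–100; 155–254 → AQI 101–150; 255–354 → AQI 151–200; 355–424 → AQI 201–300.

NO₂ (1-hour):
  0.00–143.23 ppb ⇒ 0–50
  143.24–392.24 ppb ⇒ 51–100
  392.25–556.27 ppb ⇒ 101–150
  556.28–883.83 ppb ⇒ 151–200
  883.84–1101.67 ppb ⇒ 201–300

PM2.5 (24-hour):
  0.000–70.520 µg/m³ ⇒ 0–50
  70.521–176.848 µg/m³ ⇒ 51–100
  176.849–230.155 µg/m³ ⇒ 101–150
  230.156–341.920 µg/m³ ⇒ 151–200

SO₂: row 516–765 (AQI 151–200). (200−151)·(559−516)/(765−516) + 151 = 49·43/249 + 151 ≈ 159.46 → 159.
PM10: 142 ∈ [55, 154] ↔ index [51, 100].
51 + (142−55)·(100−51)/(154−55) = 51 + 87·49/99 ≈ 94.06, so AQI = 94.
NO₂: row 143.24–392.24 (AQI 51–100). (100−51)·(156.88−143.24)/(392.24−143.24) + 51 = 49·13.64/249.00 + 51 ≈ 53.68 → 54.
PM2.5 3.784: bracket 0.000–70.520 → index 0–50; slope 50/70.520, offset 3.784.
AQI = 0 + 50/70.520·3.784 ≈ 2.68 ⇒ 3.
Sub-indices: SO₂→159, PM10→94, NO₂→54, PM2.5→3. Overall AQI = max = 159; dominant pollutant is SO₂.

159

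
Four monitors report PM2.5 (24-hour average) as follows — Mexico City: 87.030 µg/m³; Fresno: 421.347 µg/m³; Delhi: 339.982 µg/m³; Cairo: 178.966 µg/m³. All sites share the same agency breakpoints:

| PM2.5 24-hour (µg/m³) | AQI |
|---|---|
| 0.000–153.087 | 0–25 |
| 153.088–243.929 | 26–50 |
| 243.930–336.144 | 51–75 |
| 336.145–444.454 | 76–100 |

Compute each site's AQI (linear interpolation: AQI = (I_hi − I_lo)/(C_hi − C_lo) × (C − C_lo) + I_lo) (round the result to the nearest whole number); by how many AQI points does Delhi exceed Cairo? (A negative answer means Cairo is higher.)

44

Mexico City 87.030: bracket 0.000–153.087 → index 0–25; slope 25/153.087, offset 87.030.
AQI = 0 + 25/153.087·87.030 ≈ 14.21 ⇒ 14.
Fresno: row 336.145–444.454 (AQI 76–100). (100−76)·(421.347−336.145)/(444.454−336.145) + 76 = 24·85.202/108.309 + 76 ≈ 94.88 → 95.
Delhi: row 336.145–444.454 (AQI 76–100). (100−76)·(339.982−336.145)/(444.454−336.145) + 76 = 24·3.837/108.309 + 76 ≈ 76.85 → 77.
Cairo: 178.966 ∈ [153.088, 243.929] ↔ index [26, 50].
26 + (178.966−153.088)·(50−26)/(243.929−153.088) = 26 + 25.878·24/90.841 ≈ 32.84, so AQI = 33.
AQIs: Mexico City=14, Fresno=95, Delhi=77, Cairo=33. Delhi (77) − Cairo (33) = 44.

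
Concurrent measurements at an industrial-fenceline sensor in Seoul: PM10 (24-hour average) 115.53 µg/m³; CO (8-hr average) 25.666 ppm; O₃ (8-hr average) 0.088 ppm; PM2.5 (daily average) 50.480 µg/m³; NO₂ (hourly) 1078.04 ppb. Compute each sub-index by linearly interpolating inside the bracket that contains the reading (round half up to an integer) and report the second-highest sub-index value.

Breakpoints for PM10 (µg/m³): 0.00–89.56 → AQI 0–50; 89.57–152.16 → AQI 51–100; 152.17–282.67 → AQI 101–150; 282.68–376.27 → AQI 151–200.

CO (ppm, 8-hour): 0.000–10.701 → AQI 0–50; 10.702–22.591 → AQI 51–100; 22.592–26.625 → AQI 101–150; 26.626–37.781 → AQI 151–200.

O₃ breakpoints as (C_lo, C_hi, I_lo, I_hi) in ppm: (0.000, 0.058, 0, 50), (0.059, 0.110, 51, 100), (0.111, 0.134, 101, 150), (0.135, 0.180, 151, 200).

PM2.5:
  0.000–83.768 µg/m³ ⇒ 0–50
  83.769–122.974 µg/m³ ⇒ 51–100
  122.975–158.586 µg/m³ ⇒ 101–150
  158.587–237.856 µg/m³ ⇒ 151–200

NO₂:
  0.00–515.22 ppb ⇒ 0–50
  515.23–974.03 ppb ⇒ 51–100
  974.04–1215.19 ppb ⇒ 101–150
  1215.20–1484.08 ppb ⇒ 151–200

PM10: row 89.57–152.16 (AQI 51–100). (100−51)·(115.53−89.57)/(152.16−89.57) + 51 = 49·25.96/62.59 + 51 ≈ 71.32 → 71.
CO: 25.666 ∈ [22.592, 26.625] ↔ index [101, 150].
101 + (25.666−22.592)·(150−101)/(26.625−22.592) = 101 + 3.074·49/4.033 ≈ 138.35, so AQI = 138.
O₃: 0.088 lies in 0.059–0.110, so I_lo=51, I_hi=100, C_lo=0.059, C_hi=0.110.
(100−51)/(0.110−0.059) × (0.088−0.059) + 51 = 49/0.051 × 0.029 + 51 ≈ 78.86 → 79.
PM2.5 50.480: bracket 0.000–83.768 → index 0–50; slope 50/83.768, offset 50.480.
AQI = 0 + 50/83.768·50.480 ≈ 30.13 ⇒ 30.
NO₂: row 974.04–1215.19 (AQI 101–150). (150−101)·(1078.04−974.04)/(1215.19−974.04) + 101 = 49·104.00/241.15 + 101 ≈ 122.13 → 122.
Sub-indices: PM10→71, CO→138, O₃→79, PM2.5→30, NO₂→122. Ranked high→low: 138, 122, 79, 71, 30. Second-highest sub-index = 122.

122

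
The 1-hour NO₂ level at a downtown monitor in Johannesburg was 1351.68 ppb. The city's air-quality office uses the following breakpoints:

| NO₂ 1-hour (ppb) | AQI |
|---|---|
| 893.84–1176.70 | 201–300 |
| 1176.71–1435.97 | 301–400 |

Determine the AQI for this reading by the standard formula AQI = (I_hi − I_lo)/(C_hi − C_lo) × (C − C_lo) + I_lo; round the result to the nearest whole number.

NO₂ 1351.68: bracket 1176.71–1435.97 → index 301–400; slope 99/259.26, offset 174.97.
AQI = 301 + 99/259.26·174.97 ≈ 367.81 ⇒ 368.

368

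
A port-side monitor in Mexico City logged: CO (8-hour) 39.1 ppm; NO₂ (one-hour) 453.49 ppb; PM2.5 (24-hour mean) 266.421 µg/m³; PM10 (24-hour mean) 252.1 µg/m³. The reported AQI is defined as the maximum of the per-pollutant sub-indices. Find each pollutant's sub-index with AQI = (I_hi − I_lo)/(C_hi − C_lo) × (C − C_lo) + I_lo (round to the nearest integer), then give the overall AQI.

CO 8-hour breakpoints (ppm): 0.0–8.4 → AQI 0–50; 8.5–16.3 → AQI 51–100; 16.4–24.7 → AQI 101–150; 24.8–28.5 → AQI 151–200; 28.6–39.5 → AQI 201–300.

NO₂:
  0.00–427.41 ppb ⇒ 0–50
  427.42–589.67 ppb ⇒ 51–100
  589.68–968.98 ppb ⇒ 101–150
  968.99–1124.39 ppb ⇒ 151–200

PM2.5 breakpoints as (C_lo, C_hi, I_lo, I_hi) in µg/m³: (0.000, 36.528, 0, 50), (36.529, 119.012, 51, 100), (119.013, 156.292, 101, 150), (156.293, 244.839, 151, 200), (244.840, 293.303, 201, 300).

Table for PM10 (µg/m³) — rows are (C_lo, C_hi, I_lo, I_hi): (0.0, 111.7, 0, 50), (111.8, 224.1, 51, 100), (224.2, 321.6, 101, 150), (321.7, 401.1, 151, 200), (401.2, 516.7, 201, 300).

296

CO 39.1: bracket 28.6–39.5 → index 201–300; slope 99/10.9, offset 10.5.
AQI = 201 + 99/10.9·10.5 ≈ 296.37 ⇒ 296.
NO₂: 453.49 ∈ [427.42, 589.67] ↔ index [51, 100].
51 + (453.49−427.42)·(100−51)/(589.67−427.42) = 51 + 26.07·49/162.25 ≈ 58.87, so AQI = 59.
PM2.5: 266.421 lies in 244.840–293.303, so I_lo=201, I_hi=300, C_lo=244.840, C_hi=293.303.
(300−201)/(293.303−244.840) × (266.421−244.840) + 201 = 99/48.463 × 21.581 + 201 ≈ 245.09 → 245.
PM10 252.1: bracket 224.2–321.6 → index 101–150; slope 49/97.4, offset 27.9.
AQI = 101 + 49/97.4·27.9 ≈ 115.04 ⇒ 115.
Sub-indices: CO→296, NO₂→59, PM2.5→245, PM10→115. Overall AQI = max = 296; dominant pollutant is CO.
AQI 296: Very Unhealthy.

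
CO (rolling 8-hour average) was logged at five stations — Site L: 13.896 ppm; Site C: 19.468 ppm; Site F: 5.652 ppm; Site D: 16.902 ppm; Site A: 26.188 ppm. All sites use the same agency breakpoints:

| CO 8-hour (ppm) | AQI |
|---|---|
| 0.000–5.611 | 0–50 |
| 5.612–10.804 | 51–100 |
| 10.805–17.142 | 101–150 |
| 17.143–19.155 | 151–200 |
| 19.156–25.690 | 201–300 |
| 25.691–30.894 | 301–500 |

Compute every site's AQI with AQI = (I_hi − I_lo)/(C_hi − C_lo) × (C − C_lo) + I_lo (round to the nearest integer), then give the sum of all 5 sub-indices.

850

Site L 13.896: bracket 10.805–17.142 → index 101–150; slope 49/6.337, offset 3.091.
AQI = 101 + 49/6.337·3.091 ≈ 124.90 ⇒ 125.
Site C: row 19.156–25.690 (AQI 201–300). (300−201)·(19.468−19.156)/(25.690−19.156) + 201 = 99·0.312/6.534 + 201 ≈ 205.73 → 206.
Site F: row 5.612–10.804 (AQI 51–100). (100−51)·(5.652−5.612)/(10.804−5.612) + 51 = 49·0.040/5.192 + 51 ≈ 51.38 → 51.
Site D: 16.902 ∈ [10.805, 17.142] ↔ index [101, 150].
101 + (16.902−10.805)·(150−101)/(17.142−10.805) = 101 + 6.097·49/6.337 ≈ 148.14, so AQI = 148.
Site A: row 25.691–30.894 (AQI 301–500). (500−301)·(26.188−25.691)/(30.894−25.691) + 301 = 199·0.497/5.203 + 301 ≈ 320.01 → 320.
AQIs: Site L=125, Site C=206, Site F=51, Site D=148, Site A=320. Sum = 125 + 206 + 51 + 148 + 320 = 850.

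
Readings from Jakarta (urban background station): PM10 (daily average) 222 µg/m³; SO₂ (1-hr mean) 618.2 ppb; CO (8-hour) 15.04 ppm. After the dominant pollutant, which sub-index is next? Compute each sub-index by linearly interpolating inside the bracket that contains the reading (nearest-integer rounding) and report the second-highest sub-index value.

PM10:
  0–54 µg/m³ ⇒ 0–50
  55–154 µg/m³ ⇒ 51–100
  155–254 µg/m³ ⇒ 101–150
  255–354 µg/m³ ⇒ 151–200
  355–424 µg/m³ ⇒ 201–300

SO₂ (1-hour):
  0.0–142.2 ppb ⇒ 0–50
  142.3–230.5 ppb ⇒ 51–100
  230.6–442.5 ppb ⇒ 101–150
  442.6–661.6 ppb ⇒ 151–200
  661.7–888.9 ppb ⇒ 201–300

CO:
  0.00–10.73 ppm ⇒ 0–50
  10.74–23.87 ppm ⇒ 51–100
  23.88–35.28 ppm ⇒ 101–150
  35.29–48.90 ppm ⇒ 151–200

134

PM10: 222 ∈ [155, 254] ↔ index [101, 150].
101 + (222−155)·(150−101)/(254−155) = 101 + 67·49/99 ≈ 134.16, so AQI = 134.
SO₂: 618.2 lies in 442.6–661.6, so I_lo=151, I_hi=200, C_lo=442.6, C_hi=661.6.
(200−151)/(661.6−442.6) × (618.2−442.6) + 151 = 49/219.0 × 175.6 + 151 ≈ 190.29 → 190.
CO: 15.04 lies in 10.74–23.87, so I_lo=51, I_hi=100, C_lo=10.74, C_hi=23.87.
(100−51)/(23.87−10.74) × (15.04−10.74) + 51 = 49/13.13 × 4.30 + 51 ≈ 67.05 → 67.
Sub-indices: PM10→134, SO₂→190, CO→67. Ranked high→low: 190, 134, 67. Second-highest sub-index = 134.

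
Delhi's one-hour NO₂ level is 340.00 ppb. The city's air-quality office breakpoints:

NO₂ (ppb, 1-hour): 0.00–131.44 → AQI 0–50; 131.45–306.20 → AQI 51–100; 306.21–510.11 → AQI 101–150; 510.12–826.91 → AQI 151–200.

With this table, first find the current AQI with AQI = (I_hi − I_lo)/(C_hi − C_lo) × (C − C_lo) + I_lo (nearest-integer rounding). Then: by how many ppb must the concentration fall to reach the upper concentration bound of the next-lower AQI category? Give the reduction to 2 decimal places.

33.80

NO₂: 340.00 lies in 306.21–510.11, so I_lo=101, I_hi=150, C_lo=306.21, C_hi=510.11.
(150−101)/(510.11−306.21) × (340.00−306.21) + 101 = 49/203.90 × 33.79 + 101 ≈ 109.12 → 109.
Current AQI 109 is in the Unhealthy for Sensitive Groups range (101–150). The next-lower category tops out at AQI 100, whose upper concentration bound is 306.20 ppb.
Reduction needed = 340.00 − 306.20 = 33.80 ppb.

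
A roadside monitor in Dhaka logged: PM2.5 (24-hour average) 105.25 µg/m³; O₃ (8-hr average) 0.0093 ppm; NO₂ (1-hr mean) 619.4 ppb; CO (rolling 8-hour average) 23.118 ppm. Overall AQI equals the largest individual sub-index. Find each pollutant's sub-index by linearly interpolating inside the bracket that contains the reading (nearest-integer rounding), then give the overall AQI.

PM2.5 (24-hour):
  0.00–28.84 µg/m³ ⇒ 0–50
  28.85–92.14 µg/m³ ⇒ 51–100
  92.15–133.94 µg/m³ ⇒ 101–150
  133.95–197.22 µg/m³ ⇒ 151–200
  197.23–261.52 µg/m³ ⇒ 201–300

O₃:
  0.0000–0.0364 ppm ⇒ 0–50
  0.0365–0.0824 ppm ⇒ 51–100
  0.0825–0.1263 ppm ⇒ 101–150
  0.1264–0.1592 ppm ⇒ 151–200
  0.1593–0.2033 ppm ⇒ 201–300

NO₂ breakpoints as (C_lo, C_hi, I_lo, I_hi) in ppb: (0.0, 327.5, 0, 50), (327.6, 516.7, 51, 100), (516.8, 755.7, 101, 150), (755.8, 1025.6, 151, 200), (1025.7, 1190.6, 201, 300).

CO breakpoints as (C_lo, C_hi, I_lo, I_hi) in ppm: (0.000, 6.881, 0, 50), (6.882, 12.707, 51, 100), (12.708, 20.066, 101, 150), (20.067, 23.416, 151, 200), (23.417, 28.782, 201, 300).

196

PM2.5 105.25: bracket 92.15–133.94 → index 101–150; slope 49/41.79, offset 13.10.
AQI = 101 + 49/41.79·13.10 ≈ 116.36 ⇒ 116.
O₃: 0.0093 lies in 0.0000–0.0364, so I_lo=0, I_hi=50, C_lo=0.0000, C_hi=0.0364.
(50−0)/(0.0364−0.0000) × (0.0093−0.0000) + 0 = 50/0.0364 × 0.0093 + 0 ≈ 12.77 → 13.
NO₂: 619.4 lies in 516.8–755.7, so I_lo=101, I_hi=150, C_lo=516.8, C_hi=755.7.
(150−101)/(755.7−516.8) × (619.4−516.8) + 101 = 49/238.9 × 102.6 + 101 ≈ 122.04 → 122.
CO 23.118: bracket 20.067–23.416 → index 151–200; slope 49/3.349, offset 3.051.
AQI = 151 + 49/3.349·3.051 ≈ 195.64 ⇒ 196.
Sub-indices: PM2.5→116, O₃→13, NO₂→122, CO→196. Overall AQI = max = 196; dominant pollutant is CO.
AQI 196: Unhealthy.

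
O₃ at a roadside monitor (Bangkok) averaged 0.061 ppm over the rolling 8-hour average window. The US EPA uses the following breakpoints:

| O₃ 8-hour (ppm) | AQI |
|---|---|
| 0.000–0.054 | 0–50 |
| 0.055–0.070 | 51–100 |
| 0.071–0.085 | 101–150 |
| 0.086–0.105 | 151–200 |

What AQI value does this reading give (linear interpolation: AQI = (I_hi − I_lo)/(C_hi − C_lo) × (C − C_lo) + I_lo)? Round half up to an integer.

O₃: 0.061 lies in 0.055–0.070, so I_lo=51, I_hi=100, C_lo=0.055, C_hi=0.070.
(100−51)/(0.070−0.055) × (0.061−0.055) + 51 = 49/0.015 × 0.006 + 51 ≈ 70.60 → 71.

71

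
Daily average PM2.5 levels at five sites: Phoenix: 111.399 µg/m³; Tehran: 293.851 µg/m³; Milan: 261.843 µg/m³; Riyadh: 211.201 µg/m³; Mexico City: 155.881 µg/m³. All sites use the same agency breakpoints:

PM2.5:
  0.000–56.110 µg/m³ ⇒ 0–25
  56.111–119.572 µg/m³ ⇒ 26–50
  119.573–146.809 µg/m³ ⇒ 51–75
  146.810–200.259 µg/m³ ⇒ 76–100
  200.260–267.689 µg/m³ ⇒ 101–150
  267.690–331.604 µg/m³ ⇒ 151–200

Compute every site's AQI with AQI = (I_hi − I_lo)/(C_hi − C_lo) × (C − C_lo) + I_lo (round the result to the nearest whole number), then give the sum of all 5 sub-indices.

Phoenix 111.399: bracket 56.111–119.572 → index 26–50; slope 24/63.461, offset 55.288.
AQI = 26 + 24/63.461·55.288 ≈ 46.91 ⇒ 47.
Tehran: 293.851 lies in 267.690–331.604, so I_lo=151, I_hi=200, C_lo=267.690, C_hi=331.604.
(200−151)/(331.604−267.690) × (293.851−267.690) + 151 = 49/63.914 × 26.161 + 151 ≈ 171.06 → 171.
Milan 261.843: bracket 200.260–267.689 → index 101–150; slope 49/67.429, offset 61.583.
AQI = 101 + 49/67.429·61.583 ≈ 145.75 ⇒ 146.
Riyadh: 211.201 ∈ [200.260, 267.689] ↔ index [101, 150].
101 + (211.201−200.260)·(150−101)/(267.689−200.260) = 101 + 10.941·49/67.429 ≈ 108.95, so AQI = 109.
Mexico City 155.881: bracket 146.810–200.259 → index 76–100; slope 24/53.449, offset 9.071.
AQI = 76 + 24/53.449·9.071 ≈ 80.07 ⇒ 80.
AQIs: Phoenix=47, Tehran=171, Milan=146, Riyadh=109, Mexico City=80. Sum = 47 + 171 + 146 + 109 + 80 = 553.

553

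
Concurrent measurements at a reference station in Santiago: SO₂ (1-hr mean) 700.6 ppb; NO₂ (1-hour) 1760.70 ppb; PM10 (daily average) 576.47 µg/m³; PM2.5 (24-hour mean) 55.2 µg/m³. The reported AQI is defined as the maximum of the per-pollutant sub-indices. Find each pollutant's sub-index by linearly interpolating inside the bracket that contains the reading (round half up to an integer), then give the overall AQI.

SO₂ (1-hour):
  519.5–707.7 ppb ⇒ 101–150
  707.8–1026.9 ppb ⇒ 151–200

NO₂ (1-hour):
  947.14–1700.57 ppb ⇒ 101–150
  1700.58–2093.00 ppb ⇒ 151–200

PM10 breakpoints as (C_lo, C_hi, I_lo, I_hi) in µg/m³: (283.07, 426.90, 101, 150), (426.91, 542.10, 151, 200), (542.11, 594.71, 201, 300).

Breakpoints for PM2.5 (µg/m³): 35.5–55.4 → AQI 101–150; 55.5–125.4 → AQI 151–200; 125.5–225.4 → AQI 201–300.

266

SO₂: 700.6 lies in 519.5–707.7, so I_lo=101, I_hi=150, C_lo=519.5, C_hi=707.7.
(150−101)/(707.7−519.5) × (700.6−519.5) + 101 = 49/188.2 × 181.1 + 101 ≈ 148.15 → 148.
NO₂ 1760.70: bracket 1700.58–2093.00 → index 151–200; slope 49/392.42, offset 60.12.
AQI = 151 + 49/392.42·60.12 ≈ 158.51 ⇒ 159.
PM10: row 542.11–594.71 (AQI 201–300). (300−201)·(576.47−542.11)/(594.71−542.11) + 201 = 99·34.36/52.60 + 201 ≈ 265.67 → 266.
PM2.5: 55.2 ∈ [35.5, 55.4] ↔ index [101, 150].
101 + (55.2−35.5)·(150−101)/(55.4−35.5) = 101 + 19.7·49/19.9 ≈ 149.51, so AQI = 150.
Sub-indices: SO₂→148, NO₂→159, PM10→266, PM2.5→150. Overall AQI = max = 266; dominant pollutant is PM10.
AQI 266: Very Unhealthy.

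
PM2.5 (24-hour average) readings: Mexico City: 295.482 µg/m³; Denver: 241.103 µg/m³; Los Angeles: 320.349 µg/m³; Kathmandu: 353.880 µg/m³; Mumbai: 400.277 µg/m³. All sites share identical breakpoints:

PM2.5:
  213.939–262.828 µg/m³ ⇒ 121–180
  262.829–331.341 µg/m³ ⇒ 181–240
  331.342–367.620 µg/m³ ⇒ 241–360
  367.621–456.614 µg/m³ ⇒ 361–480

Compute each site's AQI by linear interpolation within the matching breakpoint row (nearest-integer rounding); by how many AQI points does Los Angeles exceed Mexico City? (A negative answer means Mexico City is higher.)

22

Mexico City 295.482: bracket 262.829–331.341 → index 181–240; slope 59/68.512, offset 32.653.
AQI = 181 + 59/68.512·32.653 ≈ 209.12 ⇒ 209.
Denver 241.103: bracket 213.939–262.828 → index 121–180; slope 59/48.889, offset 27.164.
AQI = 121 + 59/48.889·27.164 ≈ 153.78 ⇒ 154.
Los Angeles: row 262.829–331.341 (AQI 181–240). (240−181)·(320.349−262.829)/(331.341−262.829) + 181 = 59·57.520/68.512 + 181 ≈ 230.53 → 231.
Kathmandu: 353.880 ∈ [331.342, 367.620] ↔ index [241, 360].
241 + (353.880−331.342)·(360−241)/(367.620−331.342) = 241 + 22.538·119/36.278 ≈ 314.93, so AQI = 315.
Mumbai: row 367.621–456.614 (AQI 361–480). (480−361)·(400.277−367.621)/(456.614−367.621) + 361 = 119·32.656/88.993 + 361 ≈ 404.67 → 405.
AQIs: Mexico City=209, Denver=154, Los Angeles=231, Kathmandu=315, Mumbai=405. Los Angeles (231) − Mexico City (209) = 22.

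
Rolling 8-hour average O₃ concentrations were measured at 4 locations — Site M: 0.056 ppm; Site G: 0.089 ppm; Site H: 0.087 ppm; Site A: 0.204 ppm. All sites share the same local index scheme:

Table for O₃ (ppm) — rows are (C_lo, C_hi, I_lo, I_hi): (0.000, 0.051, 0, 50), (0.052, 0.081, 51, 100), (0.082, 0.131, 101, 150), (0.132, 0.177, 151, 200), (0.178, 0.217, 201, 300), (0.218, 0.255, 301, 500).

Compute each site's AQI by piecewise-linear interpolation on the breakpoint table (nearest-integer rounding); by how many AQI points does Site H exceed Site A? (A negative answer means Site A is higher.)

-161

Site M: 0.056 ∈ [0.052, 0.081] ↔ index [51, 100].
51 + (0.056−0.052)·(100−51)/(0.081−0.052) = 51 + 0.004·49/0.029 ≈ 57.76, so AQI = 58.
Site G: 0.089 ∈ [0.082, 0.131] ↔ index [101, 150].
101 + (0.089−0.082)·(150−101)/(0.131−0.082) = 101 + 0.007·49/0.049 ≈ 108.00, so AQI = 108.
Site H: 0.087 lies in 0.082–0.131, so I_lo=101, I_hi=150, C_lo=0.082, C_hi=0.131.
(150−101)/(0.131−0.082) × (0.087−0.082) + 101 = 49/0.049 × 0.005 + 101 ≈ 106.00 → 106.
Site A: row 0.178–0.217 (AQI 201–300). (300−201)·(0.204−0.178)/(0.217−0.178) + 201 = 99·0.026/0.039 + 201 ≈ 267.00 → 267.
AQIs: Site M=58, Site G=108, Site H=106, Site A=267. Site H (106) − Site A (267) = -161.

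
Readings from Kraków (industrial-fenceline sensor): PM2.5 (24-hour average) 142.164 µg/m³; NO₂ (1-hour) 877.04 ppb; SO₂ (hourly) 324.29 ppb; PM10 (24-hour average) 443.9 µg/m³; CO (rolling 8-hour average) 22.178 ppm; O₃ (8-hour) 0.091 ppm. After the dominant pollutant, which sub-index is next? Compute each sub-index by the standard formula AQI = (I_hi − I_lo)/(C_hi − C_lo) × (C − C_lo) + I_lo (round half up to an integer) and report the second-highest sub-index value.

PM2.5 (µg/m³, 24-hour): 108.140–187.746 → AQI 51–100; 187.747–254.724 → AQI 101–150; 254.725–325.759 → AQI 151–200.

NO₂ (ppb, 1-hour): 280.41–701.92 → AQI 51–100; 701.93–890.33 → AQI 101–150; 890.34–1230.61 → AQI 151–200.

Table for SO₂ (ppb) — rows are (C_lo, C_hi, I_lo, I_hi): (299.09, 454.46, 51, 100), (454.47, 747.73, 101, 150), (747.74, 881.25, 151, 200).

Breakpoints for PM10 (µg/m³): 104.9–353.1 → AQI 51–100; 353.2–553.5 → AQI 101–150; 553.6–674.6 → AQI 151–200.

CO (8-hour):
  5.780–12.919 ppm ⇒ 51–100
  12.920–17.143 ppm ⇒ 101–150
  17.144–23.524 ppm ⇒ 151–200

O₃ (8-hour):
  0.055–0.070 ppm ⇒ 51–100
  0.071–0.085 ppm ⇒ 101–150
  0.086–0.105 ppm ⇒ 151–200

164

PM2.5: 142.164 ∈ [108.140, 187.746] ↔ index [51, 100].
51 + (142.164−108.140)·(100−51)/(187.746−108.140) = 51 + 34.024·49/79.606 ≈ 71.94, so AQI = 72.
NO₂ 877.04: bracket 701.93–890.33 → index 101–150; slope 49/188.40, offset 175.11.
AQI = 101 + 49/188.40·175.11 ≈ 146.54 ⇒ 147.
SO₂: 324.29 lies in 299.09–454.46, so I_lo=51, I_hi=100, C_lo=299.09, C_hi=454.46.
(100−51)/(454.46−299.09) × (324.29−299.09) + 51 = 49/155.37 × 25.20 + 51 ≈ 58.95 → 59.
PM10: 443.9 ∈ [353.2, 553.5] ↔ index [101, 150].
101 + (443.9−353.2)·(150−101)/(553.5−353.2) = 101 + 90.7·49/200.3 ≈ 123.19, so AQI = 123.
CO: row 17.144–23.524 (AQI 151–200). (200−151)·(22.178−17.144)/(23.524−17.144) + 151 = 49·5.034/6.380 + 151 ≈ 189.66 → 190.
O₃: 0.091 ∈ [0.086, 0.105] ↔ index [151, 200].
151 + (0.091−0.086)·(200−151)/(0.105−0.086) = 151 + 0.005·49/0.019 ≈ 163.89, so AQI = 164.
Sub-indices: PM2.5→72, NO₂→147, SO₂→59, PM10→123, CO→190, O₃→164. Ranked high→low: 190, 164, 147, 123, 72, 59. Second-highest sub-index = 164.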